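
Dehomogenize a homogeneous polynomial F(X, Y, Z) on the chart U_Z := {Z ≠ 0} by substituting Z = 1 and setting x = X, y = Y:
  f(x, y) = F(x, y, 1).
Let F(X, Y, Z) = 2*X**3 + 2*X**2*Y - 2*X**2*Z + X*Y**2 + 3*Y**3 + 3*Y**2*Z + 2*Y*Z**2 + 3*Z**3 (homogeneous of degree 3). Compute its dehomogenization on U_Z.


f(x, y) = 2*x**3 + 2*x**2*y - 2*x**2 + x*y**2 + 3*y**3 + 3*y**2 + 2*y + 3

On U_Z we set Z = 1. Each monomial c·X^i·Y^j·Z^k in F becomes c·x^i·y^j·1^k = c·x^i·y^j.
Substituting Z = 1: F(X, Y, 1) = 2*x**3 + 2*x**2*y - 2*x**2 + x*y**2 + 3*y**3 + 3*y**2 + 2*y + 3.
Note: deg(f) ≤ deg(F) = 3; strict inequality happens when F is divisible by Z (lost terms).


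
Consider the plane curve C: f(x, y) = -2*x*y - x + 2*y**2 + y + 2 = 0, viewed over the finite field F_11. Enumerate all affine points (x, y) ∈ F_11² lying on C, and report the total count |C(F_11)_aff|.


Affine F_11-points: {(1, 8), (1, 9), (2, 0), (2, 7), (3, 4), (7, 6), (8, 3), (8, 10), (9, 1), (9, 2)}; count = 10.

For each of the 121 pairs (x, y) ∈ F_11², evaluate f(x, y) mod 11. Record the zeros.
  x = 0: [0↦2, 1↦5, 2↦1, 3↦1, 4↦5, 5↦2, 6↦3, 7↦8, 8↦6, 9↦8, 10↦3]  zeros at y ∈ ∅
  x = 1: [0↦1, 1↦2, 2↦7, 3↦5, 4↦7, 5↦2, 6↦1, 7↦4, 8↦0, 9↦0, 10↦4]  zeros at y ∈ {8, 9}
  x = 2: [0↦0, 1↦10, 2↦2, 3↦9, 4↦9, 5↦2, 6↦10, 7↦0, 8↦5, 9↦3, 10↦5]  zeros at y ∈ {0, 7}
  x = 3: [0↦10, 1↦7, 2↦8, 3↦2, 4↦0, 5↦2, 6↦8, 7↦7, 8↦10, 9↦6, 10↦6]  zeros at y ∈ {4}
  x = 4: [0↦9, 1↦4, 2↦3, 3↦6, 4↦2, 5↦2, 6↦6, 7↦3, 8↦4, 9↦9, 10↦7]  zeros at y ∈ ∅
  x = 5: [0↦8, 1↦1, 2↦9, 3↦10, 4↦4, 5↦2, 6↦4, 7↦10, 8↦9, 9↦1, 10↦8]  zeros at y ∈ ∅
  x = 6: [0↦7, 1↦9, 2↦4, 3↦3, 4↦6, 5↦2, 6↦2, 7↦6, 8↦3, 9↦4, 10↦9]  zeros at y ∈ ∅
  x = 7: [0↦6, 1↦6, 2↦10, 3↦7, 4↦8, 5↦2, 6↦0, 7↦2, 8↦8, 9↦7, 10↦10]  zeros at y ∈ {6}
  x = 8: [0↦5, 1↦3, 2↦5, 3↦0, 4↦10, 5↦2, 6↦9, 7↦9, 8↦2, 9↦10, 10↦0]  zeros at y ∈ {3, 10}
  x = 9: [0↦4, 1↦0, 2↦0, 3↦4, 4↦1, 5↦2, 6↦7, 7↦5, 8↦7, 9↦2, 10↦1]  zeros at y ∈ {1, 2}
  x = 10: [0↦3, 1↦8, 2↦6, 3↦8, 4↦3, 5↦2, 6↦5, 7↦1, 8↦1, 9↦5, 10↦2]  zeros at y ∈ ∅
Collecting zeros: affine points = {(1, 8), (1, 9), (2, 0), (2, 7), (3, 4), (7, 6), (8, 3), (8, 10), (9, 1), (9, 2)}.
Total count |C(F_11)_aff| = 10.


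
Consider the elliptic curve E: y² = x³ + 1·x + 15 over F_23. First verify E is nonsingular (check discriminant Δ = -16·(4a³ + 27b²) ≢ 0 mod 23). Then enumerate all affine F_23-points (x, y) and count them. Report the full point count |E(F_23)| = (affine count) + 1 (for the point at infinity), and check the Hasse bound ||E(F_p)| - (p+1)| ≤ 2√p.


Affine points = {(2, 5), (2, 18), (8, 11), (8, 12), (10, 6), (10, 17), (11, 0), (14, 6), (14, 17), (15, 1), (15, 22), (17, 0), (18, 0), (19, 4), (19, 19), (20, 10), (20, 13), (22, 6), (22, 17)}; affine count = 19; |E(F_23)| = 20.

Discriminant check: Δ ∝ 4a³ + 27b² = 4·1³ + 27·15² = 4·1 + 27·225 ≡ 7 (mod 23). Nonzero ⇒ E is nonsingular.
For each x ∈ F_23, compute rhs = x³ + 1·x + 15 mod 23, then count y ∈ F_23 with y² ≡ rhs.
  x = 0: rhs = 15, matching y values: none (0 points).
  x = 1: rhs = 17, matching y values: none (0 points).
  x = 2: rhs = 2, matching y values: 5, 18 (2 points).
  x = 3: rhs = 22, matching y values: none (0 points).
  x = 4: rhs = 14, matching y values: none (0 points).
  x = 5: rhs = 7, matching y values: none (0 points).
  x = 6: rhs = 7, matching y values: none (0 points).
  x = 7: rhs = 20, matching y values: none (0 points).
  x = 8: rhs = 6, matching y values: 11, 12 (2 points).
  x = 9: rhs = 17, matching y values: none (0 points).
  x = 10: rhs = 13, matching y values: 6, 17 (2 points).
  x = 11: rhs = 0, matching y values: 0 (1 points).
  x = 12: rhs = 7, matching y values: none (0 points).
  x = 13: rhs = 17, matching y values: none (0 points).
  x = 14: rhs = 13, matching y values: 6, 17 (2 points).
  x = 15: rhs = 1, matching y values: 1, 22 (2 points).
  x = 16: rhs = 10, matching y values: none (0 points).
  x = 17: rhs = 0, matching y values: 0 (1 points).
  x = 18: rhs = 0, matching y values: 0 (1 points).
  x = 19: rhs = 16, matching y values: 4, 19 (2 points).
  x = 20: rhs = 8, matching y values: 10, 13 (2 points).
  x = 21: rhs = 5, matching y values: none (0 points).
  x = 22: rhs = 13, matching y values: 6, 17 (2 points).
Total affine count: 19.
Full point count |E(F_23)| = 19 + 1 = 20.
Hasse bound: |20 − (23+1)| = |-4| = 4 ≤ 2√23 ≈ 9.5917 ✓.


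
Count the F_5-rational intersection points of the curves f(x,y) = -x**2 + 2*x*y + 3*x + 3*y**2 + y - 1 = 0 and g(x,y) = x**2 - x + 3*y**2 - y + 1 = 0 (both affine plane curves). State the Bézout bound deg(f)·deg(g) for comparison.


Common zeros: ∅; count = 0; Bézout bound = 4.

deg(f) = 2, deg(g) = 2, so Bézout bound = 4.
Scan x ∈ F_5. For each x, list the y ∈ F_5 with f(x, y) ≡ 0 and those with g(x, y) ≡ 0 (mod 5); the common zeros in that column are the intersection.
  x = 0: f ≡ 0 at y ∈ ∅; g ≡ 0 at y ∈ {3, 4}; common: ∅.
  x = 1: f ≡ 0 at y ∈ ∅; g ≡ 0 at y ∈ {3, 4}; common: ∅.
  x = 2: f ≡ 0 at y ∈ ∅; g ≡ 0 at y ∈ {1}; common: ∅.
  x = 3: f ≡ 0 at y ∈ {2, 4}; g ≡ 0 at y ∈ ∅; common: ∅.
  x = 4: f ≡ 0 at y ∈ {0, 2}; g ≡ 0 at y ∈ {1}; common: ∅.
Collecting: common zeros = ∅, so the count is 0.
Comparison with the Bézout bound: 0 ≤ 4 = deg(f)·deg(g), as expected for curves with no common component (the affine F_5-count falls short of the bound because intersections may lie at infinity, over extension fields, or carry multiplicity).


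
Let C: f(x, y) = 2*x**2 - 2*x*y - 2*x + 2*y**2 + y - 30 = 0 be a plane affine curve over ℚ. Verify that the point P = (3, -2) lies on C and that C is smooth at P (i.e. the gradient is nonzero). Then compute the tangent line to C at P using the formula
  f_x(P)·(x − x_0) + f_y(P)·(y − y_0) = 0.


Tangent line at P: 14*x - 13*y - 68 = 0.

Step 1: f(3, -2) = 0, so P lies on C.
Step 2: partial derivatives
  f_x(x, y) = 4*x - 2*y - 2, f_y(x, y) = -2*x + 4*y + 1.
  f_x(P) = 14, f_y(P) = -13 (gradient nonzero, so P is smooth).
Step 3: tangent line at P: 14·(x − 3) + -13·(y − -2) = 0.
Expanding: 14*x - 13*y - 68 = 0.


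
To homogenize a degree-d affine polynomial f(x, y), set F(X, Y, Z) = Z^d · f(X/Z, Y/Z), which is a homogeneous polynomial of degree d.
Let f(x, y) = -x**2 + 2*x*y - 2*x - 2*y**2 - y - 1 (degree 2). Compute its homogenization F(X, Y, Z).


F(X, Y, Z) = -X**2 + 2*X*Y - 2*X*Z - 2*Y**2 - Y*Z - Z**2

deg(f) = 2.
Substitute x = X/Z, y = Y/Z into f, then multiply by Z^2.
  monomial -1·x^2·y^0 ↦ -1·X^2·Y^0·Z^0.
  monomial 2·x^1·y^1 ↦ 2·X^1·Y^1·Z^0.
  monomial -2·x^1·y^0 ↦ -2·X^1·Y^0·Z^1.
  monomial -2·x^0·y^2 ↦ -2·X^0·Y^2·Z^0.
  monomial -1·x^0·y^1 ↦ -1·X^0·Y^1·Z^1.
  monomial -1·x^0·y^0 ↦ -1·X^0·Y^0·Z^2.
Collecting: F(X, Y, Z) = -X**2 + 2*X*Y - 2*X*Z - 2*Y**2 - Y*Z - Z**2.


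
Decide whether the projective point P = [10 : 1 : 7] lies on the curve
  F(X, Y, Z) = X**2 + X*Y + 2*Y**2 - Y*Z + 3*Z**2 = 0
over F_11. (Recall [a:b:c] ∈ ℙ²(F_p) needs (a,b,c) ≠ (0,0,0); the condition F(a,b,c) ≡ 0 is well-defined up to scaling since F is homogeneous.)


F(10,1,7) ≡ 10 (mod 11); P is NOT on the curve.

Evaluate F(10, 1, 7) term-by-term (mod 11).
  X**2 ↦ 1·100·1·1 = 100
  X*Y ↦ 1·10·1·1 = 10
  2*Y**2 ↦ 2·1·1·1 = 2
  -Y*Z ↦ -1·1·1·7 = -7
  3*Z**2 ↦ 3·1·1·49 = 147
Sum: F(10, 1, 7) = (100) + (10) + (2) + (-7) + (147) = 252.
Reducing mod 11: 252 ≡ 10 (mod 11).
Since F(a, b, c) ≡ 10 ≠ 0 (mod 11), P does NOT lie on the curve.


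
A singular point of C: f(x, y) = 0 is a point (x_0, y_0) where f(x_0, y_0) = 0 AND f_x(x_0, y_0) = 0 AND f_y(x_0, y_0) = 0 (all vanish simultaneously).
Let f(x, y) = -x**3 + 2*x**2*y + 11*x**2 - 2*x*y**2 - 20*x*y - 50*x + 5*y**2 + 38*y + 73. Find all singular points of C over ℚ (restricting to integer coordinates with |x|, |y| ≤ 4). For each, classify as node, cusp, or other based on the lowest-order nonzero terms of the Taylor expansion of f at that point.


Singular points: {(2, -3)}; classification: node.

Compute partial derivatives:
  f_x = -3*x**2 + 4*x*y + 22*x - 2*y**2 - 20*y - 50.
  f_y = 2*x**2 - 4*x*y - 20*x + 10*y + 38.
Scan x_0 ∈ {−4, ..., 4}. For each x_0, f_y(x_0, y) is a polynomial in y; find its integer roots y ∈ {−4, ..., 4}, then test f_x and f at those candidates.
  x = -4: f_y(-4, y) = 26*y + 150; no integer root y with |y| ≤ 4.
  x = -3: f_y(-3, y) = 22*y + 116; no integer root y with |y| ≤ 4.
  x = -2: f_y(-2, y) = 18*y + 86; no integer root y with |y| ≤ 4.
  x = -1: f_y(-1, y) = 14*y + 60; no integer root y with |y| ≤ 4.
  x = 0: f_y(0, y) = 10*y + 38; no integer root y with |y| ≤ 4.
  x = 1: f_y(1, y) = 6*y + 20; no integer root y with |y| ≤ 4.
  x = 2: f_y(2, y) = 2*y + 6; vanishes at y ∈ {-3}. (2, -3): f_x = 0, f = 0 — SINGULAR.
  x = 3: f_y(3, y) = -2*y - 4; vanishes at y ∈ {-2}. (3, -2): f_x = -3 ≠ 0.
  x = 4: f_y(4, y) = -6*y - 10; no integer root y with |y| ≤ 4.
Only singular point on the grid: (2, -3).
Classify: substitute x = 2 + u, y = -3 + v and expand: f = -u**3 + 2*u**2*v - u**2 - 2*u*v**2 + v**2.
No constant or linear terms (consistent with a singular point). Quadratic part: -u**2 + v**2. Cubic part: -u**3 + 2*u**2*v - 2*u*v**2.
The quadratic part v**2 - u**2 = (v − u)(v + u) splits into two distinct linear factors, so there are two distinct tangent lines y − -3 = ±(x − 2) — this is a node (ordinary double point).
Classification: node.


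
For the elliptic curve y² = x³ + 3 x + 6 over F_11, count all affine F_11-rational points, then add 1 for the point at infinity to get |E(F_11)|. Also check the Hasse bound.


Affine points = {(2, 3), (2, 8), (3, 3), (3, 8), (4, 4), (4, 7), (5, 5), (5, 6), (6, 3), (6, 8), (8, 5), (8, 6), (9, 5), (9, 6)}; affine count = 14; |E(F_11)| = 15.

Discriminant check: Δ ∝ 4a³ + 27b² = 4·3³ + 27·6² = 4·27 + 27·36 ≡ 2 (mod 11). Nonzero ⇒ E is nonsingular.
For each x ∈ F_11, compute rhs = x³ + 3·x + 6 mod 11, then count y ∈ F_11 with y² ≡ rhs.
  x = 0: rhs = 6, matching y values: none (0 points).
  x = 1: rhs = 10, matching y values: none (0 points).
  x = 2: rhs = 9, matching y values: 3, 8 (2 points).
  x = 3: rhs = 9, matching y values: 3, 8 (2 points).
  x = 4: rhs = 5, matching y values: 4, 7 (2 points).
  x = 5: rhs = 3, matching y values: 5, 6 (2 points).
  x = 6: rhs = 9, matching y values: 3, 8 (2 points).
  x = 7: rhs = 7, matching y values: none (0 points).
  x = 8: rhs = 3, matching y values: 5, 6 (2 points).
  x = 9: rhs = 3, matching y values: 5, 6 (2 points).
  x = 10: rhs = 2, matching y values: none (0 points).
Total affine count: 14.
Full point count |E(F_11)| = 14 + 1 = 15.
Hasse bound: |15 − (11+1)| = |3| = 3 ≤ 2√11 ≈ 6.6332 ✓.


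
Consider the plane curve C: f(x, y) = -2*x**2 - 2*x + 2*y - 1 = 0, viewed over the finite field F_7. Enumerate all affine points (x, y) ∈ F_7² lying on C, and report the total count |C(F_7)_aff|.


Affine F_7-points: {(0, 4), (1, 6), (2, 3), (3, 2), (4, 3), (5, 6), (6, 4)}; count = 7.

For each of the 49 pairs (x, y) ∈ F_7², evaluate f(x, y) mod 7. Record the zeros.
  x = 0: [0↦6, 1↦1, 2↦3, 3↦5, 4↦0, 5↦2, 6↦4]  zeros at y ∈ {4}
  x = 1: [0↦2, 1↦4, 2↦6, 3↦1, 4↦3, 5↦5, 6↦0]  zeros at y ∈ {6}
  x = 2: [0↦1, 1↦3, 2↦5, 3↦0, 4↦2, 5↦4, 6↦6]  zeros at y ∈ {3}
  x = 3: [0↦3, 1↦5, 2↦0, 3↦2, 4↦4, 5↦6, 6↦1]  zeros at y ∈ {2}
  x = 4: [0↦1, 1↦3, 2↦5, 3↦0, 4↦2, 5↦4, 6↦6]  zeros at y ∈ {3}
  x = 5: [0↦2, 1↦4, 2↦6, 3↦1, 4↦3, 5↦5, 6↦0]  zeros at y ∈ {6}
  x = 6: [0↦6, 1↦1, 2↦3, 3↦5, 4↦0, 5↦2, 6↦4]  zeros at y ∈ {4}
Collecting zeros: affine points = {(0, 4), (1, 6), (2, 3), (3, 2), (4, 3), (5, 6), (6, 4)}.
Total count |C(F_7)_aff| = 7.


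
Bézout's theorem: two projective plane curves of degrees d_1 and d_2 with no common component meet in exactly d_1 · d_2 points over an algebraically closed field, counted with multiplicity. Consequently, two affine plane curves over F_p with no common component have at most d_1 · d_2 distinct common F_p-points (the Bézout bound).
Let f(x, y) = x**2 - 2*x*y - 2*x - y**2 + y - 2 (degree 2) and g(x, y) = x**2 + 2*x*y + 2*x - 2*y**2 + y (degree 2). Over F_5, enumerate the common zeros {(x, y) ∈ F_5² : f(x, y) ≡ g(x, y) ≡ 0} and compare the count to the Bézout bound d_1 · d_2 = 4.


Common zeros: {(2, 3), (3, 1)}; count = 2; Bézout bound = 4.

deg(f) = 2, deg(g) = 2, so Bézout bound = 4.
Scan x ∈ F_5. For each x, list the y ∈ F_5 with f(x, y) ≡ 0 and those with g(x, y) ≡ 0 (mod 5); the common zeros in that column are the intersection.
  x = 0: f ≡ 0 at y ∈ ∅; g ≡ 0 at y ∈ {0, 3}; common: ∅.
  x = 1: f ≡ 0 at y ∈ {1, 3}; g ≡ 0 at y ∈ ∅; common: ∅.
  x = 2: f ≡ 0 at y ∈ {3, 4}; g ≡ 0 at y ∈ {2, 3}; common: {3}.
  x = 3: f ≡ 0 at y ∈ {1, 4}; g ≡ 0 at y ∈ {0, 1}; common: {1}.
  x = 4: f ≡ 0 at y ∈ ∅; g ≡ 0 at y ∈ ∅; common: ∅.
Collecting: common zeros = {(2, 3), (3, 1)}, so the count is 2.
Comparison with the Bézout bound: 2 ≤ 4 = deg(f)·deg(g), as expected for curves with no common component (the affine F_5-count falls short of the bound because intersections may lie at infinity, over extension fields, or carry multiplicity).


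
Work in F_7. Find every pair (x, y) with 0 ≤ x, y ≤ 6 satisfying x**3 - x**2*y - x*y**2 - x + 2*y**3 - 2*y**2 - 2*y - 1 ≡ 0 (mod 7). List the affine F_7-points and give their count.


Affine F_7-points: {(0, 5), (2, 2), (5, 0), (6, 3)}; count = 4.

For each of the 49 pairs (x, y) ∈ F_7², evaluate f(x, y) mod 7. Record the zeros.
  x = 0: [0↦6, 1↦4, 2↦3, 3↦1, 4↦3, 5↦0, 6↦4]  zeros at y ∈ {5}
  x = 1: [0↦6, 1↦2, 2↦4, 3↦3, 4↦4, 5↦5, 6↦4]  zeros at y ∈ ∅
  x = 2: [0↦5, 1↦4, 2↦0, 3↦5, 4↦3, 5↦6, 6↦5]  zeros at y ∈ {2}
  x = 3: [0↦2, 1↦2, 2↦4, 3↦6, 4↦6, 5↦2, 6↦6]  zeros at y ∈ ∅
  x = 4: [0↦3, 1↦2, 2↦1, 3↦5, 4↦5, 5↦6, 6↦6]  zeros at y ∈ ∅
  x = 5: [0↦0, 1↦3, 2↦4, 3↦1, 4↦6, 5↦3, 6↦4]  zeros at y ∈ {0}
  x = 6: [0↦6, 1↦4, 2↦5, 3↦0, 4↦1, 5↦6, 6↦6]  zeros at y ∈ {3}
Collecting zeros: affine points = {(0, 5), (2, 2), (5, 0), (6, 3)}.
Total count |C(F_7)_aff| = 4.


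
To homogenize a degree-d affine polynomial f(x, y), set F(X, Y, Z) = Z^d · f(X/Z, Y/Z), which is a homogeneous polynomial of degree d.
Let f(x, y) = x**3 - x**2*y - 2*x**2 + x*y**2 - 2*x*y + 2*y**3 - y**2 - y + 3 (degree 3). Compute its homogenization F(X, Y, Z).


F(X, Y, Z) = X**3 - X**2*Y - 2*X**2*Z + X*Y**2 - 2*X*Y*Z + 2*Y**3 - Y**2*Z - Y*Z**2 + 3*Z**3

deg(f) = 3.
Substitute x = X/Z, y = Y/Z into f, then multiply by Z^3.
  monomial 1·x^3·y^0 ↦ 1·X^3·Y^0·Z^0.
  monomial -1·x^2·y^1 ↦ -1·X^2·Y^1·Z^0.
  monomial -2·x^2·y^0 ↦ -2·X^2·Y^0·Z^1.
  monomial 1·x^1·y^2 ↦ 1·X^1·Y^2·Z^0.
  monomial -2·x^1·y^1 ↦ -2·X^1·Y^1·Z^1.
  monomial 2·x^0·y^3 ↦ 2·X^0·Y^3·Z^0.
  monomial -1·x^0·y^2 ↦ -1·X^0·Y^2·Z^1.
  monomial -1·x^0·y^1 ↦ -1·X^0·Y^1·Z^2.
  monomial 3·x^0·y^0 ↦ 3·X^0·Y^0·Z^3.
Collecting: F(X, Y, Z) = X**3 - X**2*Y - 2*X**2*Z + X*Y**2 - 2*X*Y*Z + 2*Y**3 - Y**2*Z - Y*Z**2 + 3*Z**3.


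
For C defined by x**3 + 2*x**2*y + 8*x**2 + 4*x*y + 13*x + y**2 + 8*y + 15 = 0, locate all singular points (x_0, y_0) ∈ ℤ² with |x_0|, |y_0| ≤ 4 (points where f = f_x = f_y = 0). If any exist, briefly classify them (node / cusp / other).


Singular points: {(-1, -3)}; classification: node.

Compute partial derivatives:
  f_x = 3*x**2 + 4*x*y + 16*x + 4*y + 13.
  f_y = 2*x**2 + 4*x + 2*y + 8.
Scan x_0 ∈ {−4, ..., 4}. For each x_0, f_y(x_0, y) is a polynomial in y; find its integer roots y ∈ {−4, ..., 4}, then test f_x and f at those candidates.
  x = -4: f_y(-4, y) = 2*y + 24; no integer root y with |y| ≤ 4.
  x = -3: f_y(-3, y) = 2*y + 14; no integer root y with |y| ≤ 4.
  x = -2: f_y(-2, y) = 2*y + 8; vanishes at y ∈ {-4}. (-2, -4): f_x = 9 ≠ 0.
  x = -1: f_y(-1, y) = 2*y + 6; vanishes at y ∈ {-3}. (-1, -3): f_x = 0, f = 0 — SINGULAR.
  x = 0: f_y(0, y) = 2*y + 8; vanishes at y ∈ {-4}. (0, -4): f_x = -3 ≠ 0.
  x = 1: f_y(1, y) = 2*y + 14; no integer root y with |y| ≤ 4.
  x = 2: f_y(2, y) = 2*y + 24; no integer root y with |y| ≤ 4.
  x = 3: f_y(3, y) = 2*y + 38; no integer root y with |y| ≤ 4.
  x = 4: f_y(4, y) = 2*y + 56; no integer root y with |y| ≤ 4.
Only singular point on the grid: (-1, -3).
Classify: substitute x = -1 + u, y = -3 + v and expand: f = u**3 + 2*u**2*v - u**2 + v**2.
No constant or linear terms (consistent with a singular point). Quadratic part: -u**2 + v**2. Cubic part: u**3 + 2*u**2*v.
The quadratic part v**2 - u**2 = (v − u)(v + u) splits into two distinct linear factors, so there are two distinct tangent lines y − -3 = ±(x − -1) — this is a node (ordinary double point).
Classification: node.


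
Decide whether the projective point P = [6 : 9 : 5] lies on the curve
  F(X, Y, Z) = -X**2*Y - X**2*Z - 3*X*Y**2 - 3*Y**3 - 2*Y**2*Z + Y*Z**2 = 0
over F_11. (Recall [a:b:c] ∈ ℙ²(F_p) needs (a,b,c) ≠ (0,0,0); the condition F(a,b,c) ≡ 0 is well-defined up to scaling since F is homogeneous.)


F(6,9,5) ≡ 7 (mod 11); P is NOT on the curve.

Evaluate F(6, 9, 5) term-by-term (mod 11).
  -X**2*Y ↦ -1·36·9·1 = -324
  -X**2*Z ↦ -1·36·1·5 = -180
  -3*X*Y**2 ↦ -3·6·81·1 = -1458
  -3*Y**3 ↦ -3·1·729·1 = -2187
  -2*Y**2*Z ↦ -2·1·81·5 = -810
  Y*Z**2 ↦ 1·1·9·25 = 225
Sum: F(6, 9, 5) = (-324) + (-180) + (-1458) + (-2187) + (-810) + (225) = -4734.
Reducing mod 11: -4734 ≡ 7 (mod 11).
Since F(a, b, c) ≡ 7 ≠ 0 (mod 11), P does NOT lie on the curve.


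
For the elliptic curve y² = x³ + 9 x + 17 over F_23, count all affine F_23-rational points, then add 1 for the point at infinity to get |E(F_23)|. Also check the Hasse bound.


Affine points = {(1, 2), (1, 21), (3, 5), (3, 18), (4, 5), (4, 18), (5, 7), (5, 16), (7, 3), (7, 20), (8, 7), (8, 16), (10, 7), (10, 16), (12, 6), (12, 17), (13, 10), (13, 13), (14, 9), (14, 14), (15, 10), (15, 13), (16, 5), (16, 18), (17, 0), (18, 10), (18, 13), (19, 3), (19, 20), (20, 3), (20, 20)}; affine count = 31; |E(F_23)| = 32.

Discriminant check: Δ ∝ 4a³ + 27b² = 4·9³ + 27·17² = 4·729 + 27·289 ≡ 1 (mod 23). Nonzero ⇒ E is nonsingular.
For each x ∈ F_23, compute rhs = x³ + 9·x + 17 mod 23, then count y ∈ F_23 with y² ≡ rhs.
  x = 0: rhs = 17, matching y values: none (0 points).
  x = 1: rhs = 4, matching y values: 2, 21 (2 points).
  x = 2: rhs = 20, matching y values: none (0 points).
  x = 3: rhs = 2, matching y values: 5, 18 (2 points).
  x = 4: rhs = 2, matching y values: 5, 18 (2 points).
  x = 5: rhs = 3, matching y values: 7, 16 (2 points).
  x = 6: rhs = 11, matching y values: none (0 points).
  x = 7: rhs = 9, matching y values: 3, 20 (2 points).
  x = 8: rhs = 3, matching y values: 7, 16 (2 points).
  x = 9: rhs = 22, matching y values: none (0 points).
  x = 10: rhs = 3, matching y values: 7, 16 (2 points).
  x = 11: rhs = 21, matching y values: none (0 points).
  x = 12: rhs = 13, matching y values: 6, 17 (2 points).
  x = 13: rhs = 8, matching y values: 10, 13 (2 points).
  x = 14: rhs = 12, matching y values: 9, 14 (2 points).
  x = 15: rhs = 8, matching y values: 10, 13 (2 points).
  x = 16: rhs = 2, matching y values: 5, 18 (2 points).
  x = 17: rhs = 0, matching y values: 0 (1 points).
  x = 18: rhs = 8, matching y values: 10, 13 (2 points).
  x = 19: rhs = 9, matching y values: 3, 20 (2 points).
  x = 20: rhs = 9, matching y values: 3, 20 (2 points).
  x = 21: rhs = 14, matching y values: none (0 points).
  x = 22: rhs = 7, matching y values: none (0 points).
Total affine count: 31.
Full point count |E(F_23)| = 31 + 1 = 32.
Hasse bound: |32 − (23+1)| = |8| = 8 ≤ 2√23 ≈ 9.5917 ✓.


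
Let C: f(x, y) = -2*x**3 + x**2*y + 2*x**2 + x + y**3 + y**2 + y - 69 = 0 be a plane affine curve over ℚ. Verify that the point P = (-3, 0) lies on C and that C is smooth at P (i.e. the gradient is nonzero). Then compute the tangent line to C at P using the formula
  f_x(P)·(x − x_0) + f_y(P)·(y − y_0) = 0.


Tangent line at P: -65*x + 10*y - 195 = 0.

Step 1: f(-3, 0) = 0, so P lies on C.
Step 2: partial derivatives
  f_x(x, y) = -6*x**2 + 2*x*y + 4*x + 1, f_y(x, y) = x**2 + 3*y**2 + 2*y + 1.
  f_x(P) = -65, f_y(P) = 10 (gradient nonzero, so P is smooth).
Step 3: tangent line at P: -65·(x − -3) + 10·(y − 0) = 0.
Expanding: -65*x + 10*y - 195 = 0.


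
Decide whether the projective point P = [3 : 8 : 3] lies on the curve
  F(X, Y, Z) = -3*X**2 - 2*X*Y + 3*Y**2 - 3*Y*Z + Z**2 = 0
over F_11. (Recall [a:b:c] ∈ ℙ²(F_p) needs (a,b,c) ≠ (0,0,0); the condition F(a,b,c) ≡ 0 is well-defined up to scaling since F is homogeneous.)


F(3,8,3) ≡ 10 (mod 11); P is NOT on the curve.

Evaluate F(3, 8, 3) term-by-term (mod 11).
  -3*X**2 ↦ -3·9·1·1 = -27
  -2*X*Y ↦ -2·3·8·1 = -48
  3*Y**2 ↦ 3·1·64·1 = 192
  -3*Y*Z ↦ -3·1·8·3 = -72
  Z**2 ↦ 1·1·1·9 = 9
Sum: F(3, 8, 3) = (-27) + (-48) + (192) + (-72) + (9) = 54.
Reducing mod 11: 54 ≡ 10 (mod 11).
Since F(a, b, c) ≡ 10 ≠ 0 (mod 11), P does NOT lie on the curve.


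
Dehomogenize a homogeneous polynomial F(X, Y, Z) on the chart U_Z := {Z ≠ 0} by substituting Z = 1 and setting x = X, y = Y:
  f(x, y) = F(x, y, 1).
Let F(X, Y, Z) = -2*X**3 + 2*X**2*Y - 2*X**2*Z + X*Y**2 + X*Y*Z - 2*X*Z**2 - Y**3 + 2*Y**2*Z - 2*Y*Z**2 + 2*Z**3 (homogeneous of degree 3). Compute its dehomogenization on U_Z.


f(x, y) = -2*x**3 + 2*x**2*y - 2*x**2 + x*y**2 + x*y - 2*x - y**3 + 2*y**2 - 2*y + 2

On U_Z we set Z = 1. Each monomial c·X^i·Y^j·Z^k in F becomes c·x^i·y^j·1^k = c·x^i·y^j.
Substituting Z = 1: F(X, Y, 1) = -2*x**3 + 2*x**2*y - 2*x**2 + x*y**2 + x*y - 2*x - y**3 + 2*y**2 - 2*y + 2.
Note: deg(f) ≤ deg(F) = 3; strict inequality happens when F is divisible by Z (lost terms).


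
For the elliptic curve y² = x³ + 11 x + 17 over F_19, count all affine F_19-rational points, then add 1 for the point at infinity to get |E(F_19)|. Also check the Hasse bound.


Affine points = {(0, 6), (0, 13), (2, 3), (2, 16), (3, 1), (3, 18), (4, 7), (4, 12), (5, 8), (5, 11), (7, 0), (8, 3), (8, 16), (9, 3), (9, 16), (10, 5), (10, 14), (11, 5), (11, 14), (13, 1), (13, 18), (15, 2), (15, 17), (17, 5), (17, 14), (18, 9), (18, 10)}; affine count = 27; |E(F_19)| = 28.

Discriminant check: Δ ∝ 4a³ + 27b² = 4·11³ + 27·17² = 4·1331 + 27·289 ≡ 17 (mod 19). Nonzero ⇒ E is nonsingular.
For each x ∈ F_19, compute rhs = x³ + 11·x + 17 mod 19, then count y ∈ F_19 with y² ≡ rhs.
  x = 0: rhs = 17, matching y values: 6, 13 (2 points).
  x = 1: rhs = 10, matching y values: none (0 points).
  x = 2: rhs = 9, matching y values: 3, 16 (2 points).
  x = 3: rhs = 1, matching y values: 1, 18 (2 points).
  x = 4: rhs = 11, matching y values: 7, 12 (2 points).
  x = 5: rhs = 7, matching y values: 8, 11 (2 points).
  x = 6: rhs = 14, matching y values: none (0 points).
  x = 7: rhs = 0, matching y values: 0 (1 points).
  x = 8: rhs = 9, matching y values: 3, 16 (2 points).
  x = 9: rhs = 9, matching y values: 3, 16 (2 points).
  x = 10: rhs = 6, matching y values: 5, 14 (2 points).
  x = 11: rhs = 6, matching y values: 5, 14 (2 points).
  x = 12: rhs = 15, matching y values: none (0 points).
  x = 13: rhs = 1, matching y values: 1, 18 (2 points).
  x = 14: rhs = 8, matching y values: none (0 points).
  x = 15: rhs = 4, matching y values: 2, 17 (2 points).
  x = 16: rhs = 14, matching y values: none (0 points).
  x = 17: rhs = 6, matching y values: 5, 14 (2 points).
  x = 18: rhs = 5, matching y values: 9, 10 (2 points).
Total affine count: 27.
Full point count |E(F_19)| = 27 + 1 = 28.
Hasse bound: |28 − (19+1)| = |8| = 8 ≤ 2√19 ≈ 8.7178 ✓.


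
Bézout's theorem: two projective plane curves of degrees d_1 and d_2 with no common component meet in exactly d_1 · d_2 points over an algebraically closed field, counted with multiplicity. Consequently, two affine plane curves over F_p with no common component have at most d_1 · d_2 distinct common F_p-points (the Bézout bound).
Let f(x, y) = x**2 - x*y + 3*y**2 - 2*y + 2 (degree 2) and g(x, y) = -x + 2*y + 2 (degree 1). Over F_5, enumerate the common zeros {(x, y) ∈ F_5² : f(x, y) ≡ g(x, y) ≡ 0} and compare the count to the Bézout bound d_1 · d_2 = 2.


Common zeros: {(4, 1)}; count = 1; Bézout bound = 2.

deg(f) = 2, deg(g) = 1, so Bézout bound = 2.
Scan x ∈ F_5. For each x, list the y ∈ F_5 with f(x, y) ≡ 0 and those with g(x, y) ≡ 0 (mod 5); the common zeros in that column are the intersection.
  x = 0: f ≡ 0 at y ∈ {2}; g ≡ 0 at y ∈ {4}; common: ∅.
  x = 1: f ≡ 0 at y ∈ ∅; g ≡ 0 at y ∈ {2}; common: ∅.
  x = 2: f ≡ 0 at y ∈ {1, 2}; g ≡ 0 at y ∈ {0}; common: ∅.
  x = 3: f ≡ 0 at y ∈ ∅; g ≡ 0 at y ∈ {3}; common: ∅.
  x = 4: f ≡ 0 at y ∈ {1}; g ≡ 0 at y ∈ {1}; common: {1}.
Collecting: common zeros = {(4, 1)}, so the count is 1.
Comparison with the Bézout bound: 1 ≤ 2 = deg(f)·deg(g), as expected for curves with no common component (the affine F_5-count falls short of the bound because intersections may lie at infinity, over extension fields, or carry multiplicity).


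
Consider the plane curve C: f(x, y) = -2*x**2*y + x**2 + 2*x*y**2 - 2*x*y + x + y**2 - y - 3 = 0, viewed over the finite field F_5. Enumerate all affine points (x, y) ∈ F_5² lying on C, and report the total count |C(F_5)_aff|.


Affine F_5-points: {(2, 1), (4, 1), (4, 3)}; count = 3.

For each of the 25 pairs (x, y) ∈ F_5², evaluate f(x, y) mod 5. Record the zeros.
  x = 0: [0↦2, 1↦2, 2↦4, 3↦3, 4↦4]  zeros at y ∈ ∅
  x = 1: [0↦4, 1↦2, 2↦1, 3↦1, 4↦2]  zeros at y ∈ ∅
  x = 2: [0↦3, 1↦0, 2↦2, 3↦4, 4↦1]  zeros at y ∈ {1}
  x = 3: [0↦4, 1↦1, 2↦2, 3↦2, 4↦1]  zeros at y ∈ ∅
  x = 4: [0↦2, 1↦0, 2↦1, 3↦0, 4↦2]  zeros at y ∈ {1, 3}
Collecting zeros: affine points = {(2, 1), (4, 1), (4, 3)}.
Total count |C(F_5)_aff| = 3.


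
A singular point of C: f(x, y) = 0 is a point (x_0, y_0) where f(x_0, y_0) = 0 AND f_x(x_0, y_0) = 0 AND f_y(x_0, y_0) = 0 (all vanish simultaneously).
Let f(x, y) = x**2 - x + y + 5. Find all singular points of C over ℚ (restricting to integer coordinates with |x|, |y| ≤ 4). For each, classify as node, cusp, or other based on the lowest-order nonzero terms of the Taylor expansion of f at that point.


No singular points in the scanned grid; C is smooth there.

Compute partial derivatives:
  f_x = 2*x - 1.
  f_y = 1.
f_y = 1 is a nonzero constant, so f_y never vanishes: no point (x, y) can satisfy f = f_x = f_y = 0. In particular no (x, y) ∈ {−4, ..., 4}² is singular; the curve is smooth.


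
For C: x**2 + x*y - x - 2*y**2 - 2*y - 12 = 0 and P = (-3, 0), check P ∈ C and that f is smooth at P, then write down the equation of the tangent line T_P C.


Tangent line at P: -7*x - 5*y - 21 = 0.

Step 1: f(-3, 0) = 0, so P lies on C.
Step 2: partial derivatives
  f_x(x, y) = 2*x + y - 1, f_y(x, y) = x - 4*y - 2.
  f_x(P) = -7, f_y(P) = -5 (gradient nonzero, so P is smooth).
Step 3: tangent line at P: -7·(x − -3) + -5·(y − 0) = 0.
Expanding: -7*x - 5*y - 21 = 0.


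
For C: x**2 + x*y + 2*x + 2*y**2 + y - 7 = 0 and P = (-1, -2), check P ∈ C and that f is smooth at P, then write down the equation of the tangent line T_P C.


Tangent line at P: -2*x - 8*y - 18 = 0.

Step 1: f(-1, -2) = 0, so P lies on C.
Step 2: partial derivatives
  f_x(x, y) = 2*x + y + 2, f_y(x, y) = x + 4*y + 1.
  f_x(P) = -2, f_y(P) = -8 (gradient nonzero, so P is smooth).
Step 3: tangent line at P: -2·(x − -1) + -8·(y − -2) = 0.
Expanding: -2*x - 8*y - 18 = 0.


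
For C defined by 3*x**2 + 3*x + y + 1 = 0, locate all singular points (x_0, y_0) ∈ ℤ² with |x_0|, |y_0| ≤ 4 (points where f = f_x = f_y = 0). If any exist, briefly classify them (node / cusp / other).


No singular points in the scanned grid; C is smooth there.

Compute partial derivatives:
  f_x = 6*x + 3.
  f_y = 1.
f_y = 1 is a nonzero constant, so f_y never vanishes: no point (x, y) can satisfy f = f_x = f_y = 0. In particular no (x, y) ∈ {−4, ..., 4}² is singular; the curve is smooth.


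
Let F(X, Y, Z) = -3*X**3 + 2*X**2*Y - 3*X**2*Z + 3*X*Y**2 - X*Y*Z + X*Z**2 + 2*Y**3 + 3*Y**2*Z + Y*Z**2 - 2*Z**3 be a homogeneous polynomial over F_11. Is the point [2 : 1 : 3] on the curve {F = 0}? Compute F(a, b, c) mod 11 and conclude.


F(2,1,3) ≡ 9 (mod 11); P is NOT on the curve.

Evaluate F(2, 1, 3) term-by-term (mod 11).
  -3*X**3 ↦ -3·8·1·1 = -24
  2*X**2*Y ↦ 2·4·1·1 = 8
  -3*X**2*Z ↦ -3·4·1·3 = -36
  3*X*Y**2 ↦ 3·2·1·1 = 6
  -X*Y*Z ↦ -1·2·1·3 = -6
  X*Z**2 ↦ 1·2·1·9 = 18
  2*Y**3 ↦ 2·1·1·1 = 2
  3*Y**2*Z ↦ 3·1·1·3 = 9
  Y*Z**2 ↦ 1·1·1·9 = 9
  -2*Z**3 ↦ -2·1·1·27 = -54
Sum: F(2, 1, 3) = (-24) + (8) + (-36) + (6) + (-6) + (18) + (2) + (9) + (9) + (-54) = -68.
Reducing mod 11: -68 ≡ 9 (mod 11).
Since F(a, b, c) ≡ 9 ≠ 0 (mod 11), P does NOT lie on the curve.


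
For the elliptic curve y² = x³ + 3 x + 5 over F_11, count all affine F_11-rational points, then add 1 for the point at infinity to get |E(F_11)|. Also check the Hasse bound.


Affine points = {(0, 4), (0, 7), (1, 3), (1, 8), (4, 2), (4, 9), (10, 1), (10, 10)}; affine count = 8; |E(F_11)| = 9.

Discriminant check: Δ ∝ 4a³ + 27b² = 4·3³ + 27·5² = 4·27 + 27·25 ≡ 2 (mod 11). Nonzero ⇒ E is nonsingular.
For each x ∈ F_11, compute rhs = x³ + 3·x + 5 mod 11, then count y ∈ F_11 with y² ≡ rhs.
  x = 0: rhs = 5, matching y values: 4, 7 (2 points).
  x = 1: rhs = 9, matching y values: 3, 8 (2 points).
  x = 2: rhs = 8, matching y values: none (0 points).
  x = 3: rhs = 8, matching y values: none (0 points).
  x = 4: rhs = 4, matching y values: 2, 9 (2 points).
  x = 5: rhs = 2, matching y values: none (0 points).
  x = 6: rhs = 8, matching y values: none (0 points).
  x = 7: rhs = 6, matching y values: none (0 points).
  x = 8: rhs = 2, matching y values: none (0 points).
  x = 9: rhs = 2, matching y values: none (0 points).
  x = 10: rhs = 1, matching y values: 1, 10 (2 points).
Total affine count: 8.
Full point count |E(F_11)| = 8 + 1 = 9.
Hasse bound: |9 − (11+1)| = |-3| = 3 ≤ 2√11 ≈ 6.6332 ✓.


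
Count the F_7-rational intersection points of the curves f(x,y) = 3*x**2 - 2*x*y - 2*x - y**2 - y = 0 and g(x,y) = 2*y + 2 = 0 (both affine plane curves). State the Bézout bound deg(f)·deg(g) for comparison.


Common zeros: {(0, 6)}; count = 1; Bézout bound = 2.

deg(f) = 2, deg(g) = 1, so Bézout bound = 2.
Scan x ∈ F_7. For each x, list the y ∈ F_7 with f(x, y) ≡ 0 and those with g(x, y) ≡ 0 (mod 7); the common zeros in that column are the intersection.
  x = 0: f ≡ 0 at y ∈ {0, 6}; g ≡ 0 at y ∈ {6}; common: {6}.
  x = 1: f ≡ 0 at y ∈ ∅; g ≡ 0 at y ∈ {6}; common: ∅.
  x = 2: f ≡ 0 at y ∈ {4, 5}; g ≡ 0 at y ∈ {6}; common: ∅.
  x = 3: f ≡ 0 at y ∈ {0}; g ≡ 0 at y ∈ {6}; common: ∅.
  x = 4: f ≡ 0 at y ∈ ∅; g ≡ 0 at y ∈ {6}; common: ∅.
  x = 5: f ≡ 0 at y ∈ ∅; g ≡ 0 at y ∈ {6}; common: ∅.
  x = 6: f ≡ 0 at y ∈ {4}; g ≡ 0 at y ∈ {6}; common: ∅.
Collecting: common zeros = {(0, 6)}, so the count is 1.
Comparison with the Bézout bound: 1 ≤ 2 = deg(f)·deg(g), as expected for curves with no common component (the affine F_7-count falls short of the bound because intersections may lie at infinity, over extension fields, or carry multiplicity).


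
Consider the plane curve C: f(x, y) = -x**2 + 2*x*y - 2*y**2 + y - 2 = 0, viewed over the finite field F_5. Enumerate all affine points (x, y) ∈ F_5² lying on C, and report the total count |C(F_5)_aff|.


Affine F_5-points: {(0, 4), (1, 2), (3, 2), (3, 4)}; count = 4.

For each of the 25 pairs (x, y) ∈ F_5², evaluate f(x, y) mod 5. Record the zeros.
  x = 0: [0↦3, 1↦2, 2↦2, 3↦3, 4↦0]  zeros at y ∈ {4}
  x = 1: [0↦2, 1↦3, 2↦0, 3↦3, 4↦2]  zeros at y ∈ {2}
  x = 2: [0↦4, 1↦2, 2↦1, 3↦1, 4↦2]  zeros at y ∈ ∅
  x = 3: [0↦4, 1↦4, 2↦0, 3↦2, 4↦0]  zeros at y ∈ {2, 4}
  x = 4: [0↦2, 1↦4, 2↦2, 3↦1, 4↦1]  zeros at y ∈ ∅
Collecting zeros: affine points = {(0, 4), (1, 2), (3, 2), (3, 4)}.
Total count |C(F_5)_aff| = 4.


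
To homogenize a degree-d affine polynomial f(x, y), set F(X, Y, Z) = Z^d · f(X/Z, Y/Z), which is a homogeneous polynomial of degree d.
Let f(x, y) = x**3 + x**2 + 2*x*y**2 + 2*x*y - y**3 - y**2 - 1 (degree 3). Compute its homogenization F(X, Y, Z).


F(X, Y, Z) = X**3 + X**2*Z + 2*X*Y**2 + 2*X*Y*Z - Y**3 - Y**2*Z - Z**3

deg(f) = 3.
Substitute x = X/Z, y = Y/Z into f, then multiply by Z^3.
  monomial 1·x^3·y^0 ↦ 1·X^3·Y^0·Z^0.
  monomial 1·x^2·y^0 ↦ 1·X^2·Y^0·Z^1.
  monomial 2·x^1·y^2 ↦ 2·X^1·Y^2·Z^0.
  monomial 2·x^1·y^1 ↦ 2·X^1·Y^1·Z^1.
  monomial -1·x^0·y^3 ↦ -1·X^0·Y^3·Z^0.
  monomial -1·x^0·y^2 ↦ -1·X^0·Y^2·Z^1.
  monomial -1·x^0·y^0 ↦ -1·X^0·Y^0·Z^3.
Collecting: F(X, Y, Z) = X**3 + X**2*Z + 2*X*Y**2 + 2*X*Y*Z - Y**3 - Y**2*Z - Z**3.


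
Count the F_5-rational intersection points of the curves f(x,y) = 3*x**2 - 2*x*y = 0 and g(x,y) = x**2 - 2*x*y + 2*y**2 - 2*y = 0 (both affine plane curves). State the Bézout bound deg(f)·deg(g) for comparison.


Common zeros: {(0, 0), (0, 1)}; count = 2; Bézout bound = 4.

deg(f) = 2, deg(g) = 2, so Bézout bound = 4.
Scan x ∈ F_5. For each x, list the y ∈ F_5 with f(x, y) ≡ 0 and those with g(x, y) ≡ 0 (mod 5); the common zeros in that column are the intersection.
  x = 0: f ≡ 0 at y ∈ {0, 1, 2, 3, 4}; g ≡ 0 at y ∈ {0, 1}; common: {0, 1}.
  x = 1: f ≡ 0 at y ∈ {4}; g ≡ 0 at y ∈ ∅; common: ∅.
  x = 2: f ≡ 0 at y ∈ {3}; g ≡ 0 at y ∈ {1, 2}; common: ∅.
  x = 3: f ≡ 0 at y ∈ {2}; g ≡ 0 at y ∈ ∅; common: ∅.
  x = 4: f ≡ 0 at y ∈ {1}; g ≡ 0 at y ∈ ∅; common: ∅.
Collecting: common zeros = {(0, 0), (0, 1)}, so the count is 2.
Comparison with the Bézout bound: 2 ≤ 4 = deg(f)·deg(g), as expected for curves with no common component (the affine F_5-count falls short of the bound because intersections may lie at infinity, over extension fields, or carry multiplicity).


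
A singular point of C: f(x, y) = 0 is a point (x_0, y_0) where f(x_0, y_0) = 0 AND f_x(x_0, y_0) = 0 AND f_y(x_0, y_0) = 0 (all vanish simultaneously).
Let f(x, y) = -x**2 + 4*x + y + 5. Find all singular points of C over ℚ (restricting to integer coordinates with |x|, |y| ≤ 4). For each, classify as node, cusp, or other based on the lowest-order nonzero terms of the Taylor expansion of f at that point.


No singular points in the scanned grid; C is smooth there.

Compute partial derivatives:
  f_x = 4 - 2*x.
  f_y = 1.
f_y = 1 is a nonzero constant, so f_y never vanishes: no point (x, y) can satisfy f = f_x = f_y = 0. In particular no (x, y) ∈ {−4, ..., 4}² is singular; the curve is smooth.


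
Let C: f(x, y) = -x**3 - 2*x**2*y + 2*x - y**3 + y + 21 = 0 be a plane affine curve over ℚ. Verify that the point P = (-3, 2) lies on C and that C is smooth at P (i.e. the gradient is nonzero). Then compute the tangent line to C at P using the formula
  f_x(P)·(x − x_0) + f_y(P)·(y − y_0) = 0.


Tangent line at P: -x - 29*y + 55 = 0.

Step 1: f(-3, 2) = 0, so P lies on C.
Step 2: partial derivatives
  f_x(x, y) = -3*x**2 - 4*x*y + 2, f_y(x, y) = -2*x**2 - 3*y**2 + 1.
  f_x(P) = -1, f_y(P) = -29 (gradient nonzero, so P is smooth).
Step 3: tangent line at P: -1·(x − -3) + -29·(y − 2) = 0.
Expanding: -x - 29*y + 55 = 0.


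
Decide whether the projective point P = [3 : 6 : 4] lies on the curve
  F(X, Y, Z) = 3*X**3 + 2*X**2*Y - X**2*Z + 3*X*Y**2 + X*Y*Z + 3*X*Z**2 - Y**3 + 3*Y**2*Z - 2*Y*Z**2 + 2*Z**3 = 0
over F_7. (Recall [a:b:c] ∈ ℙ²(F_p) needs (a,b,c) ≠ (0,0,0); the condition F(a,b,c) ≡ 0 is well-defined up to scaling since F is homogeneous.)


F(3,6,4) ≡ 5 (mod 7); P is NOT on the curve.

Evaluate F(3, 6, 4) term-by-term (mod 7).
  3*X**3 ↦ 3·27·1·1 = 81
  2*X**2*Y ↦ 2·9·6·1 = 108
  -X**2*Z ↦ -1·9·1·4 = -36
  3*X*Y**2 ↦ 3·3·36·1 = 324
  X*Y*Z ↦ 1·3·6·4 = 72
  3*X*Z**2 ↦ 3·3·1·16 = 144
  -Y**3 ↦ -1·1·216·1 = -216
  3*Y**2*Z ↦ 3·1·36·4 = 432
  -2*Y*Z**2 ↦ -2·1·6·16 = -192
  2*Z**3 ↦ 2·1·1·64 = 128
Sum: F(3, 6, 4) = (81) + (108) + (-36) + (324) + (72) + (144) + (-216) + (432) + (-192) + (128) = 845.
Reducing mod 7: 845 ≡ 5 (mod 7).
Since F(a, b, c) ≡ 5 ≠ 0 (mod 7), P does NOT lie on the curve.


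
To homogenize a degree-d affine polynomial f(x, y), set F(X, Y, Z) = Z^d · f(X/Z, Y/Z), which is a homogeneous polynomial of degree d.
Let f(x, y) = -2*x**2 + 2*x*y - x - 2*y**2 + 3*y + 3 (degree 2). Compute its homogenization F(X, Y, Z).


F(X, Y, Z) = -2*X**2 + 2*X*Y - X*Z - 2*Y**2 + 3*Y*Z + 3*Z**2

deg(f) = 2.
Substitute x = X/Z, y = Y/Z into f, then multiply by Z^2.
  monomial -2·x^2·y^0 ↦ -2·X^2·Y^0·Z^0.
  monomial 2·x^1·y^1 ↦ 2·X^1·Y^1·Z^0.
  monomial -1·x^1·y^0 ↦ -1·X^1·Y^0·Z^1.
  monomial -2·x^0·y^2 ↦ -2·X^0·Y^2·Z^0.
  monomial 3·x^0·y^1 ↦ 3·X^0·Y^1·Z^1.
  monomial 3·x^0·y^0 ↦ 3·X^0·Y^0·Z^2.
Collecting: F(X, Y, Z) = -2*X**2 + 2*X*Y - X*Z - 2*Y**2 + 3*Y*Z + 3*Z**2.


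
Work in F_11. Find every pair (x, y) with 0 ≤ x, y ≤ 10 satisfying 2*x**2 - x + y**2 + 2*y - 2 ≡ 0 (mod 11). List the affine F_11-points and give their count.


Affine F_11-points: {(0, 4), (0, 5), (6, 4), (6, 5), (7, 10), (8, 1), (8, 8), (9, 1), (9, 8), (10, 10)}; count = 10.

For each of the 121 pairs (x, y) ∈ F_11², evaluate f(x, y) mod 11. Record the zeros.
  x = 0: [0↦9, 1↦1, 2↦6, 3↦2, 4↦0, 5↦0, 6↦2, 7↦6, 8↦1, 9↦9, 10↦8]  zeros at y ∈ {4, 5}
  x = 1: [0↦10, 1↦2, 2↦7, 3↦3, 4↦1, 5↦1, 6↦3, 7↦7, 8↦2, 9↦10, 10↦9]  zeros at y ∈ ∅
  x = 2: [0↦4, 1↦7, 2↦1, 3↦8, 4↦6, 5↦6, 6↦8, 7↦1, 8↦7, 9↦4, 10↦3]  zeros at y ∈ ∅
  x = 3: [0↦2, 1↦5, 2↦10, 3↦6, 4↦4, 5↦4, 6↦6, 7↦10, 8↦5, 9↦2, 10↦1]  zeros at y ∈ ∅
  x = 4: [0↦4, 1↦7, 2↦1, 3↦8, 4↦6, 5↦6, 6↦8, 7↦1, 8↦7, 9↦4, 10↦3]  zeros at y ∈ ∅
  x = 5: [0↦10, 1↦2, 2↦7, 3↦3, 4↦1, 5↦1, 6↦3, 7↦7, 8↦2, 9↦10, 10↦9]  zeros at y ∈ ∅
  x = 6: [0↦9, 1↦1, 2↦6, 3↦2, 4↦0, 5↦0, 6↦2, 7↦6, 8↦1, 9↦9, 10↦8]  zeros at y ∈ {4, 5}
  x = 7: [0↦1, 1↦4, 2↦9, 3↦5, 4↦3, 5↦3, 6↦5, 7↦9, 8↦4, 9↦1, 10↦0]  zeros at y ∈ {10}
  x = 8: [0↦8, 1↦0, 2↦5, 3↦1, 4↦10, 5↦10, 6↦1, 7↦5, 8↦0, 9↦8, 10↦7]  zeros at y ∈ {1, 8}
  x = 9: [0↦8, 1↦0, 2↦5, 3↦1, 4↦10, 5↦10, 6↦1, 7↦5, 8↦0, 9↦8, 10↦7]  zeros at y ∈ {1, 8}
  x = 10: [0↦1, 1↦4, 2↦9, 3↦5, 4↦3, 5↦3, 6↦5, 7↦9, 8↦4, 9↦1, 10↦0]  zeros at y ∈ {10}
Collecting zeros: affine points = {(0, 4), (0, 5), (6, 4), (6, 5), (7, 10), (8, 1), (8, 8), (9, 1), (9, 8), (10, 10)}.
Total count |C(F_11)_aff| = 10.


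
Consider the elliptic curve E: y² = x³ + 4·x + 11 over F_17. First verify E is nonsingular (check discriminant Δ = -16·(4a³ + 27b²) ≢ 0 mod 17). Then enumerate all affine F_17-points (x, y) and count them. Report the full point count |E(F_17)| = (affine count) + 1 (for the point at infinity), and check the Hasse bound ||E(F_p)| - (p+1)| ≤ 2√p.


Affine points = {(1, 4), (1, 13), (3, 4), (3, 13), (6, 8), (6, 9), (7, 5), (7, 12), (11, 3), (11, 14), (12, 6), (12, 11), (13, 4), (13, 13)}; affine count = 14; |E(F_17)| = 15.

Discriminant check: Δ ∝ 4a³ + 27b² = 4·4³ + 27·11² = 4·64 + 27·121 ≡ 4 (mod 17). Nonzero ⇒ E is nonsingular.
For each x ∈ F_17, compute rhs = x³ + 4·x + 11 mod 17, then count y ∈ F_17 with y² ≡ rhs.
  x = 0: rhs = 11, matching y values: none (0 points).
  x = 1: rhs = 16, matching y values: 4, 13 (2 points).
  x = 2: rhs = 10, matching y values: none (0 points).
  x = 3: rhs = 16, matching y values: 4, 13 (2 points).
  x = 4: rhs = 6, matching y values: none (0 points).
  x = 5: rhs = 3, matching y values: none (0 points).
  x = 6: rhs = 13, matching y values: 8, 9 (2 points).
  x = 7: rhs = 8, matching y values: 5, 12 (2 points).
  x = 8: rhs = 11, matching y values: none (0 points).
  x = 9: rhs = 11, matching y values: none (0 points).
  x = 10: rhs = 14, matching y values: none (0 points).
  x = 11: rhs = 9, matching y values: 3, 14 (2 points).
  x = 12: rhs = 2, matching y values: 6, 11 (2 points).
  x = 13: rhs = 16, matching y values: 4, 13 (2 points).
  x = 14: rhs = 6, matching y values: none (0 points).
  x = 15: rhs = 12, matching y values: none (0 points).
  x = 16: rhs = 6, matching y values: none (0 points).
Total affine count: 14.
Full point count |E(F_17)| = 14 + 1 = 15.
Hasse bound: |15 − (17+1)| = |-3| = 3 ≤ 2√17 ≈ 8.2462 ✓.
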